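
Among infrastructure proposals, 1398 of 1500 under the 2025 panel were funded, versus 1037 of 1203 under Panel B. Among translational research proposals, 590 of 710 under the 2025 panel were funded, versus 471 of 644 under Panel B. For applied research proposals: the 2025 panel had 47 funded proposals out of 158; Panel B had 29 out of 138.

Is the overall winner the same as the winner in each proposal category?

Infrastructure: the 2025 panel 1398/1500 = 93.2%, Panel B 1037/1203 = 86.2% → the 2025 panel
Translational research: the 2025 panel 590/710 = 83.1%, Panel B 471/644 = 73.1% → the 2025 panel
Applied research: the 2025 panel 47/158 = 29.7%, Panel B 29/138 = 21.0% → the 2025 panel
Overall: the 2025 panel 2035/2368 = 85.9%, Panel B 1537/1985 = 77.4% → the 2025 panel
The 2025 panel wins overall and in every proposal group — no reversal.

Yes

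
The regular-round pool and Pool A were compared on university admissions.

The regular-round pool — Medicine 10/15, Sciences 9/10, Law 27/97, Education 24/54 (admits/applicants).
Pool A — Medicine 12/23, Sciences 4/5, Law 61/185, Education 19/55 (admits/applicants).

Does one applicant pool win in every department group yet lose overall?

No

Medicine: the regular-round pool 10/15 = 66.7%, Pool A 12/23 = 52.2% → the regular-round pool
Sciences: the regular-round pool 9/10 = 90.0%, Pool A 4/5 = 80.0% → the regular-round pool
Law: the regular-round pool 27/97 = 27.8%, Pool A 61/185 = 33.0% → Pool A
Education: the regular-round pool 24/54 = 44.4%, Pool A 19/55 = 34.5% → the regular-round pool
Overall: the regular-round pool 70/176 = 39.8%, Pool A 96/268 = 35.8% → the regular-round pool
Neither sweeps: the regular-round pool wins 3 of 4 groups, Pool A wins 1. The regular-round pool wins overall but not every group — no Simpson reversal.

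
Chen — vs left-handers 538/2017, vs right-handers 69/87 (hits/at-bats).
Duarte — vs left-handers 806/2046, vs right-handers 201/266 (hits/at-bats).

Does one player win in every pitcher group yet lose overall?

Vs left-handers: Chen 538/2017 = 26.7%, Duarte 806/2046 = 39.4% → Duarte
Vs right-handers: Chen 69/87 = 79.3%, Duarte 201/266 = 75.6% → Chen
Overall: Chen 607/2104 = 28.8%, Duarte 1007/2312 = 43.6% → Duarte
Neither sweeps: Chen wins 1 of 2 groups, Duarte wins 1. Duarte wins overall but not every group — no Simpson reversal.

No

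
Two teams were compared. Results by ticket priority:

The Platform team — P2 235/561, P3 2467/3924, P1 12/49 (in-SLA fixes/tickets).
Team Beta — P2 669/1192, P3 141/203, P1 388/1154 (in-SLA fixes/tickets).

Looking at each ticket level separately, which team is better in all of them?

Team Beta

P2: the Platform team 235/561 = 41.9%, Team Beta 669/1192 = 56.1% → Team Beta
P3: the Platform team 2467/3924 = 62.9%, Team Beta 141/203 = 69.5% → Team Beta
P1: the Platform team 12/49 = 24.5%, Team Beta 388/1154 = 33.6% → Team Beta
Team Beta has the higher rate in all 3 groups.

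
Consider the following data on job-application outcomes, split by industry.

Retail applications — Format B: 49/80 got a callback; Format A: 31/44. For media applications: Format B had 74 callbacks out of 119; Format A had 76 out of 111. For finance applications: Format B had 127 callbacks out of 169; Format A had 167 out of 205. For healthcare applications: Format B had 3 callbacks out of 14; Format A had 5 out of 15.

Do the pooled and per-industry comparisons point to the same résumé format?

Yes

Retail: Format B 49/80 = 61.2%, Format A 31/44 = 70.5% → Format A
Media: Format B 74/119 = 62.2%, Format A 76/111 = 68.5% → Format A
Finance: Format B 127/169 = 75.1%, Format A 167/205 = 81.5% → Format A
Healthcare: Format B 3/14 = 21.4%, Format A 5/15 = 33.3% → Format A
Overall: Format B 253/382 = 66.2%, Format A 279/375 = 74.4% → Format A
Format A wins overall and in every industry group — no reversal.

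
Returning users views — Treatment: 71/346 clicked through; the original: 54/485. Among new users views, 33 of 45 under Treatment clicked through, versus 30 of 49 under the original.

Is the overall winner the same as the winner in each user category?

Yes

Returning users: Treatment 71/346 = 20.5%, the original 54/485 = 11.1% → Treatment
New users: Treatment 33/45 = 73.3%, the original 30/49 = 61.2% → Treatment
Overall: Treatment 104/391 = 26.6%, the original 84/534 = 15.7% → Treatment
Treatment wins overall and in every user group — no reversal.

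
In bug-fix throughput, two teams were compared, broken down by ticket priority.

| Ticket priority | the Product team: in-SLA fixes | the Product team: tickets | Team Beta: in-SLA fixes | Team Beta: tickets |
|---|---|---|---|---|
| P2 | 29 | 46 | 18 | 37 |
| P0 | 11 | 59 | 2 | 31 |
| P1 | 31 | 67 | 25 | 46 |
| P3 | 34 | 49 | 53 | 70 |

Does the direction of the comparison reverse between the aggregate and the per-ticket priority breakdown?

P2: the Product team 29/46 = 63.0%, Team Beta 18/37 = 48.6% → the Product team
P0: the Product team 11/59 = 18.6%, Team Beta 2/31 = 6.5% → the Product team
P1: the Product team 31/67 = 46.3%, Team Beta 25/46 = 54.3% → Team Beta
P3: the Product team 34/49 = 69.4%, Team Beta 53/70 = 75.7% → Team Beta
Overall: the Product team 105/221 = 47.5%, Team Beta 98/184 = 53.3% → Team Beta
Neither sweeps: the Product team wins 2 of 4 groups, Team Beta wins 2. Team Beta wins overall but not every group — no Simpson reversal.

No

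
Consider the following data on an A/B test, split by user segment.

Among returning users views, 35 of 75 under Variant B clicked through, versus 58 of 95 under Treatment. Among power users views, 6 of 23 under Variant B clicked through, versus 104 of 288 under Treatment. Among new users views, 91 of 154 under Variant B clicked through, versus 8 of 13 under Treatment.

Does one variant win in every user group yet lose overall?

Yes

Returning users: Variant B 35/75 = 46.7%, Treatment 58/95 = 61.1% → Treatment
Power users: Variant B 6/23 = 26.1%, Treatment 104/288 = 36.1% → Treatment
New users: Variant B 91/154 = 59.1%, Treatment 8/13 = 61.5% → Treatment
Overall: Variant B 132/252 = 52.4%, Treatment 170/396 = 42.9% → Variant B
Treatment wins each user group but Variant B wins overall — the comparison reverses. Treatment's views skew toward power users, which has a lower base rate.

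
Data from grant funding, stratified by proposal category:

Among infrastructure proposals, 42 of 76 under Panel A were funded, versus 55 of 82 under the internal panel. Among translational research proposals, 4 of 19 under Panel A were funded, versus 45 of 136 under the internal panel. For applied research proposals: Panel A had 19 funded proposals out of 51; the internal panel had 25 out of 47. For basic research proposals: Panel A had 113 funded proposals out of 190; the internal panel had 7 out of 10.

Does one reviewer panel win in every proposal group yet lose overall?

Yes

Infrastructure: Panel A 42/76 = 55.3%, the internal panel 55/82 = 67.1% → the internal panel
Translational research: Panel A 4/19 = 21.1%, the internal panel 45/136 = 33.1% → the internal panel
Applied research: Panel A 19/51 = 37.3%, the internal panel 25/47 = 53.2% → the internal panel
Basic research: Panel A 113/190 = 59.5%, the internal panel 7/10 = 70.0% → the internal panel
Overall: Panel A 178/336 = 53.0%, the internal panel 132/275 = 48.0% → Panel A
The internal panel wins each proposal group but Panel A wins overall — the comparison reverses. The internal panel's proposals skew toward translational research, which has a lower base rate.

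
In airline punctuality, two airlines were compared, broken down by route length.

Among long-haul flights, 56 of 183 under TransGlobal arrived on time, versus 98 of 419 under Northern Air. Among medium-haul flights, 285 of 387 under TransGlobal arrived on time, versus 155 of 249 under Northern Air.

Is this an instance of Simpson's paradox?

Long-haul: TransGlobal 56/183 = 30.6%, Northern Air 98/419 = 23.4% → TransGlobal
Medium-haul: TransGlobal 285/387 = 73.6%, Northern Air 155/249 = 62.2% → TransGlobal
Overall: TransGlobal 341/570 = 59.8%, Northern Air 253/668 = 37.9% → TransGlobal
TransGlobal wins overall and in every route group — no reversal.

No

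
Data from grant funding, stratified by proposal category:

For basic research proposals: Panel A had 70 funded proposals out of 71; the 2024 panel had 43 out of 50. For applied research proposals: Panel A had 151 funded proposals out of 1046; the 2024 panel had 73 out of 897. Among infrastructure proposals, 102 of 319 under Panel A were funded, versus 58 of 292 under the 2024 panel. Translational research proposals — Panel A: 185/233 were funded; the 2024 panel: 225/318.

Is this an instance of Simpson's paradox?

No

Basic research: Panel A 70/71 = 98.6%, the 2024 panel 43/50 = 86.0% → Panel A
Applied research: Panel A 151/1046 = 14.4%, the 2024 panel 73/897 = 8.1% → Panel A
Infrastructure: Panel A 102/319 = 32.0%, the 2024 panel 58/292 = 19.9% → Panel A
Translational research: Panel A 185/233 = 79.4%, the 2024 panel 225/318 = 70.8% → Panel A
Overall: Panel A 508/1669 = 30.4%, the 2024 panel 399/1557 = 25.6% → Panel A
Panel A wins overall and in every proposal group — no reversal.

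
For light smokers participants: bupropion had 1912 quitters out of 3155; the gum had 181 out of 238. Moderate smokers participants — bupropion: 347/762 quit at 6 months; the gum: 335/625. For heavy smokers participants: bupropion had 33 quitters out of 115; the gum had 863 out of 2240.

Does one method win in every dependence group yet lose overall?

Yes

Light smokers: bupropion 1912/3155 = 60.6%, the gum 181/238 = 76.1% → the gum
Moderate smokers: bupropion 347/762 = 45.5%, the gum 335/625 = 53.6% → the gum
Heavy smokers: bupropion 33/115 = 28.7%, the gum 863/2240 = 38.5% → the gum
Overall: bupropion 2292/4032 = 56.8%, the gum 1379/3103 = 44.4% → bupropion
The gum wins each dependence group but bupropion wins overall — the comparison reverses. The gum's participants skew toward heavy smokers, which has a lower base rate.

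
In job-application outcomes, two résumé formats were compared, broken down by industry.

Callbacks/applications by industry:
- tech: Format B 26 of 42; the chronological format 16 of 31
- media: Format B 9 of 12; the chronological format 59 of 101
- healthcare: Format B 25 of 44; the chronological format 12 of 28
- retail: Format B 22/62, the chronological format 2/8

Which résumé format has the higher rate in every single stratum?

Tech: Format B 26/42 = 61.9%, the chronological format 16/31 = 51.6% → Format B
Media: Format B 9/12 = 75.0%, the chronological format 59/101 = 58.4% → Format B
Healthcare: Format B 25/44 = 56.8%, the chronological format 12/28 = 42.9% → Format B
Retail: Format B 22/62 = 35.5%, the chronological format 2/8 = 25.0% → Format B
Format B has the higher rate in all 4 groups.

Format B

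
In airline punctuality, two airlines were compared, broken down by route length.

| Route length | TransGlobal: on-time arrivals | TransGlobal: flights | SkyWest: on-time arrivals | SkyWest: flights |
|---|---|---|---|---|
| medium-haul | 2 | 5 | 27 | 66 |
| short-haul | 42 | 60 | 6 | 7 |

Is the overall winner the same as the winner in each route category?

Medium-haul: TransGlobal 2/5 = 40.0%, SkyWest 27/66 = 40.9% → SkyWest
Short-haul: TransGlobal 42/60 = 70.0%, SkyWest 6/7 = 85.7% → SkyWest
Overall: TransGlobal 44/65 = 67.7%, SkyWest 33/73 = 45.2% → TransGlobal
SkyWest wins each route group but TransGlobal wins overall — the comparison reverses. SkyWest's flights skew toward medium-haul, which has a lower base rate.

No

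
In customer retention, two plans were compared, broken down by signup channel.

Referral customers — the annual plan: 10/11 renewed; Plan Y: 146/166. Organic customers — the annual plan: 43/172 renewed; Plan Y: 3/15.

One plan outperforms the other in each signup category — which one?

the annual plan

Referral: the annual plan 10/11 = 90.9%, Plan Y 146/166 = 88.0% → the annual plan
Organic: the annual plan 43/172 = 25.0%, Plan Y 3/15 = 20.0% → the annual plan
The annual plan has the higher rate in both groups.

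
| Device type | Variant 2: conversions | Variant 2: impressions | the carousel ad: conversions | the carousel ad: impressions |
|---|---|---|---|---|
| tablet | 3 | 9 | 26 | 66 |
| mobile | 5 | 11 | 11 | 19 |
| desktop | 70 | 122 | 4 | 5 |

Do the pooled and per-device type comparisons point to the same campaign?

Tablet: Variant 2 3/9 = 33.3%, the carousel ad 26/66 = 39.4% → the carousel ad
Mobile: Variant 2 5/11 = 45.5%, the carousel ad 11/19 = 57.9% → the carousel ad
Desktop: Variant 2 70/122 = 57.4%, the carousel ad 4/5 = 80.0% → the carousel ad
Overall: Variant 2 78/142 = 54.9%, the carousel ad 41/90 = 45.6% → Variant 2
The carousel ad wins each device group but Variant 2 wins overall — the comparison reverses. The carousel ad's impressions skew toward tablet, which has a lower base rate.

No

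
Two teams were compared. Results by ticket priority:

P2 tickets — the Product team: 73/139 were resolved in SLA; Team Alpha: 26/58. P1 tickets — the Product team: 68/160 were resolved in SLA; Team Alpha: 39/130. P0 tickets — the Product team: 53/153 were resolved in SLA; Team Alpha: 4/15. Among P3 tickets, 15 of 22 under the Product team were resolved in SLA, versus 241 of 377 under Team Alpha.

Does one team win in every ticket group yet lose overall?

P2: the Product team 73/139 = 52.5%, Team Alpha 26/58 = 44.8% → the Product team
P1: the Product team 68/160 = 42.5%, Team Alpha 39/130 = 30.0% → the Product team
P0: the Product team 53/153 = 34.6%, Team Alpha 4/15 = 26.7% → the Product team
P3: the Product team 15/22 = 68.2%, Team Alpha 241/377 = 63.9% → the Product team
Overall: the Product team 209/474 = 44.1%, Team Alpha 310/580 = 53.4% → Team Alpha
The Product team wins each ticket group but Team Alpha wins overall — the comparison reverses. The Product team's tickets skew toward P0, which has a lower base rate.

Yes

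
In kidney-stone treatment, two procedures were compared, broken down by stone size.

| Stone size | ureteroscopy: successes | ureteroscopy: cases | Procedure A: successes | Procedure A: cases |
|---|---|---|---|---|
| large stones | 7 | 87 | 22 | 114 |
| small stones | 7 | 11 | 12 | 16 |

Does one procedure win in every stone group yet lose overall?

Large stones: ureteroscopy 7/87 = 8.0%, Procedure A 22/114 = 19.3% → Procedure A
Small stones: ureteroscopy 7/11 = 63.6%, Procedure A 12/16 = 75.0% → Procedure A
Overall: ureteroscopy 14/98 = 14.3%, Procedure A 34/130 = 26.2% → Procedure A
Procedure A wins overall and in every stone group — no reversal.

No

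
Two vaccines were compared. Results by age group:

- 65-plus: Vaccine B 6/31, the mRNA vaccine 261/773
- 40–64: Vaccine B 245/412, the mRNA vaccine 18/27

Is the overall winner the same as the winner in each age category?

No

65-plus: Vaccine B 6/31 = 19.4%, the mRNA vaccine 261/773 = 33.8% → the mRNA vaccine
40–64: Vaccine B 245/412 = 59.5%, the mRNA vaccine 18/27 = 66.7% → the mRNA vaccine
Overall: Vaccine B 251/443 = 56.7%, the mRNA vaccine 279/800 = 34.9% → Vaccine B
The mRNA vaccine wins each age group but Vaccine B wins overall — the comparison reverses. The mRNA vaccine's recipients skew toward 65-plus, which has a lower base rate.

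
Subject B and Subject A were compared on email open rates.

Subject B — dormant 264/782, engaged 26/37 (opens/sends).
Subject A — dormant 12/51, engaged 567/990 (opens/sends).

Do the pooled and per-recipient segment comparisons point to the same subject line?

No

Dormant: Subject B 264/782 = 33.8%, Subject A 12/51 = 23.5% → Subject B
Engaged: Subject B 26/37 = 70.3%, Subject A 567/990 = 57.3% → Subject B
Overall: Subject B 290/819 = 35.4%, Subject A 579/1041 = 55.6% → Subject A
Subject B wins each recipient group but Subject A wins overall — the comparison reverses. Subject B's sends skew toward dormant, which has a lower base rate.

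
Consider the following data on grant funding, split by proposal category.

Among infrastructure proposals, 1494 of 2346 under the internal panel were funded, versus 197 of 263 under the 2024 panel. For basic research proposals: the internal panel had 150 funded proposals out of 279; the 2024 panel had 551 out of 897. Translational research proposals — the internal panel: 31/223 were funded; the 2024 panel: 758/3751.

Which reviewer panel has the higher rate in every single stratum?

Infrastructure: the internal panel 1494/2346 = 63.7%, the 2024 panel 197/263 = 74.9% → the 2024 panel
Basic research: the internal panel 150/279 = 53.8%, the 2024 panel 551/897 = 61.4% → the 2024 panel
Translational research: the internal panel 31/223 = 13.9%, the 2024 panel 758/3751 = 20.2% → the 2024 panel
The 2024 panel has the higher rate in all 3 groups.

the 2024 panel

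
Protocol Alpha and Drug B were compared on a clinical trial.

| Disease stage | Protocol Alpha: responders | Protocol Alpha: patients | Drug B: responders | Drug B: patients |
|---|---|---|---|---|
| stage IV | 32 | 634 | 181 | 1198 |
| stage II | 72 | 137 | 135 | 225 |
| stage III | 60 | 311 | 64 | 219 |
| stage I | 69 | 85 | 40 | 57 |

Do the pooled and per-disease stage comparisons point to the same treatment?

Stage IV: Protocol Alpha 32/634 = 5.0%, Drug B 181/1198 = 15.1% → Drug B
Stage II: Protocol Alpha 72/137 = 52.6%, Drug B 135/225 = 60.0% → Drug B
Stage III: Protocol Alpha 60/311 = 19.3%, Drug B 64/219 = 29.2% → Drug B
Stage I: Protocol Alpha 69/85 = 81.2%, Drug B 40/57 = 70.2% → Protocol Alpha
Overall: Protocol Alpha 233/1167 = 20.0%, Drug B 420/1699 = 24.7% → Drug B
Neither sweeps: Protocol Alpha wins 1 of 4 groups, Drug B wins 3. Drug B wins overall but not every group — no Simpson reversal.

No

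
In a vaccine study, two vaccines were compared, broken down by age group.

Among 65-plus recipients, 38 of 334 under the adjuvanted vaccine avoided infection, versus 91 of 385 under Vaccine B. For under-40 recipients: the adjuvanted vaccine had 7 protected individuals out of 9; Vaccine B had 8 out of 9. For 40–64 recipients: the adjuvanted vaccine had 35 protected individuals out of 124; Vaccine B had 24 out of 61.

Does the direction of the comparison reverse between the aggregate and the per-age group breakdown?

65-plus: the adjuvanted vaccine 38/334 = 11.4%, Vaccine B 91/385 = 23.6% → Vaccine B
Under-40: the adjuvanted vaccine 7/9 = 77.8%, Vaccine B 8/9 = 88.9% → Vaccine B
40–64: the adjuvanted vaccine 35/124 = 28.2%, Vaccine B 24/61 = 39.3% → Vaccine B
Overall: the adjuvanted vaccine 80/467 = 17.1%, Vaccine B 123/455 = 27.0% → Vaccine B
Vaccine B wins overall and in every age group — no reversal.

No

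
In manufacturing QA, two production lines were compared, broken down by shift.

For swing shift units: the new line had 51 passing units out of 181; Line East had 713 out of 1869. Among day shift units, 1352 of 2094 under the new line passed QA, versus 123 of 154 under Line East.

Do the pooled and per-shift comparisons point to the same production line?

Swing shift: the new line 51/181 = 28.2%, Line East 713/1869 = 38.1% → Line East
Day shift: the new line 1352/2094 = 64.6%, Line East 123/154 = 79.9% → Line East
Overall: the new line 1403/2275 = 61.7%, Line East 836/2023 = 41.3% → the new line
Line East wins each shift group but the new line wins overall — the comparison reverses. Line East's units skew toward swing shift, which has a lower base rate.

No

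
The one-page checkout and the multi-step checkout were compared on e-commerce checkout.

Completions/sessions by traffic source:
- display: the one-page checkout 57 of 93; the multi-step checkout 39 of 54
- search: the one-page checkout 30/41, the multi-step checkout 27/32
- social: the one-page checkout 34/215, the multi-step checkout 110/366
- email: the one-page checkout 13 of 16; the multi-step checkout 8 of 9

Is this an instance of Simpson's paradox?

Display: the one-page checkout 57/93 = 61.3%, the multi-step checkout 39/54 = 72.2% → the multi-step checkout
Search: the one-page checkout 30/41 = 73.2%, the multi-step checkout 27/32 = 84.4% → the multi-step checkout
Social: the one-page checkout 34/215 = 15.8%, the multi-step checkout 110/366 = 30.1% → the multi-step checkout
Email: the one-page checkout 13/16 = 81.2%, the multi-step checkout 8/9 = 88.9% → the multi-step checkout
Overall: the one-page checkout 134/365 = 36.7%, the multi-step checkout 184/461 = 39.9% → the multi-step checkout
The multi-step checkout wins overall and in every traffic group — no reversal.

No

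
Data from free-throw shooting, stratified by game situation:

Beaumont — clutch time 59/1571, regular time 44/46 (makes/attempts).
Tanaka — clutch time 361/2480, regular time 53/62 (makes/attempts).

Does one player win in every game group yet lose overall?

Clutch time: Beaumont 59/1571 = 3.8%, Tanaka 361/2480 = 14.6% → Tanaka
Regular time: Beaumont 44/46 = 95.7%, Tanaka 53/62 = 85.5% → Beaumont
Overall: Beaumont 103/1617 = 6.4%, Tanaka 414/2542 = 16.3% → Tanaka
Neither sweeps: Beaumont wins 1 of 2 groups, Tanaka wins 1. Tanaka wins overall but not every group — no Simpson reversal.

No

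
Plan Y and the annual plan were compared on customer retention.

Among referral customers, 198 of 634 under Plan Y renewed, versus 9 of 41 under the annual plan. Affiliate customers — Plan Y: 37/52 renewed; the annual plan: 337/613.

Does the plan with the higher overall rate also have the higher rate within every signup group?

No

Referral: Plan Y 198/634 = 31.2%, the annual plan 9/41 = 22.0% → Plan Y
Affiliate: Plan Y 37/52 = 71.2%, the annual plan 337/613 = 55.0% → Plan Y
Overall: Plan Y 235/686 = 34.3%, the annual plan 346/654 = 52.9% → the annual plan
Plan Y wins each signup group but the annual plan wins overall — the comparison reverses. Plan Y's customers skew toward referral, which has a lower base rate.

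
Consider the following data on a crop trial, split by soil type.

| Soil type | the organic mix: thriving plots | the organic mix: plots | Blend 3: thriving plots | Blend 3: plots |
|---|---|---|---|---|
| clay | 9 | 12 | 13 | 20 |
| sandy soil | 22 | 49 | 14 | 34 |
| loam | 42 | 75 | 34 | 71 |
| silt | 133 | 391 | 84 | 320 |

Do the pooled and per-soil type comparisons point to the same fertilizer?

Yes

Clay: the organic mix 9/12 = 75.0%, Blend 3 13/20 = 65.0% → the organic mix
Sandy soil: the organic mix 22/49 = 44.9%, Blend 3 14/34 = 41.2% → the organic mix
Loam: the organic mix 42/75 = 56.0%, Blend 3 34/71 = 47.9% → the organic mix
Silt: the organic mix 133/391 = 34.0%, Blend 3 84/320 = 26.2% → the organic mix
Overall: the organic mix 206/527 = 39.1%, Blend 3 145/445 = 32.6% → the organic mix
The organic mix wins overall and in every soil group — no reversal.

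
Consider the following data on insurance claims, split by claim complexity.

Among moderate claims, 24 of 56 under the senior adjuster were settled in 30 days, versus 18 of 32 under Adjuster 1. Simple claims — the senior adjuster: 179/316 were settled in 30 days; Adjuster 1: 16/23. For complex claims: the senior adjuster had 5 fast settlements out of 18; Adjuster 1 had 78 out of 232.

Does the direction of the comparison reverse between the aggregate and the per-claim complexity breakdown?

Yes

Moderate: the senior adjuster 24/56 = 42.9%, Adjuster 1 18/32 = 56.2% → Adjuster 1
Simple: the senior adjuster 179/316 = 56.6%, Adjuster 1 16/23 = 69.6% → Adjuster 1
Complex: the senior adjuster 5/18 = 27.8%, Adjuster 1 78/232 = 33.6% → Adjuster 1
Overall: the senior adjuster 208/390 = 53.3%, Adjuster 1 112/287 = 39.0% → the senior adjuster
Adjuster 1 wins each claim group but the senior adjuster wins overall — the comparison reverses. Adjuster 1's claims skew toward complex, which has a lower base rate.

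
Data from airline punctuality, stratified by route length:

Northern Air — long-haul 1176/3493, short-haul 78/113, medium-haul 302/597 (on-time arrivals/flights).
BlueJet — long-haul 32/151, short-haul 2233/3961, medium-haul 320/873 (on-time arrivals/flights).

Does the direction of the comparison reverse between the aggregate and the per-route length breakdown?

Long-haul: Northern Air 1176/3493 = 33.7%, BlueJet 32/151 = 21.2% → Northern Air
Short-haul: Northern Air 78/113 = 69.0%, BlueJet 2233/3961 = 56.4% → Northern Air
Medium-haul: Northern Air 302/597 = 50.6%, BlueJet 320/873 = 36.7% → Northern Air
Overall: Northern Air 1556/4203 = 37.0%, BlueJet 2585/4985 = 51.9% → BlueJet
Northern Air wins each route group but BlueJet wins overall — the comparison reverses. Northern Air's flights skew toward long-haul, which has a lower base rate.

Yes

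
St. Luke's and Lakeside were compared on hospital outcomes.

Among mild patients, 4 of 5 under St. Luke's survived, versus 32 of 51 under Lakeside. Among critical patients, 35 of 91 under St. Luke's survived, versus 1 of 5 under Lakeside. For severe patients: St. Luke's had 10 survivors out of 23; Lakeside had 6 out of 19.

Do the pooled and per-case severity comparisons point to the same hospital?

No

Mild: St. Luke's 4/5 = 80.0%, Lakeside 32/51 = 62.7% → St. Luke's
Critical: St. Luke's 35/91 = 38.5%, Lakeside 1/5 = 20.0% → St. Luke's
Severe: St. Luke's 10/23 = 43.5%, Lakeside 6/19 = 31.6% → St. Luke's
Overall: St. Luke's 49/119 = 41.2%, Lakeside 39/75 = 52.0% → Lakeside
St. Luke's wins each case group but Lakeside wins overall — the comparison reverses. St. Luke's's patients skew toward critical, which has a lower base rate.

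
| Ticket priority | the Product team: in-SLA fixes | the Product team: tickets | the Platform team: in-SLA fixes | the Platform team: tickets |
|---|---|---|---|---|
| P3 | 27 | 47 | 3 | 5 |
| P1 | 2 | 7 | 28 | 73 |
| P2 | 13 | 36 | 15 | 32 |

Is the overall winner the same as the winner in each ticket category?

P3: the Product team 27/47 = 57.4%, the Platform team 3/5 = 60.0% → the Platform team
P1: the Product team 2/7 = 28.6%, the Platform team 28/73 = 38.4% → the Platform team
P2: the Product team 13/36 = 36.1%, the Platform team 15/32 = 46.9% → the Platform team
Overall: the Product team 42/90 = 46.7%, the Platform team 46/110 = 41.8% → the Product team
The Platform team wins each ticket group but the Product team wins overall — the comparison reverses. The Platform team's tickets skew toward P1, which has a lower base rate.

No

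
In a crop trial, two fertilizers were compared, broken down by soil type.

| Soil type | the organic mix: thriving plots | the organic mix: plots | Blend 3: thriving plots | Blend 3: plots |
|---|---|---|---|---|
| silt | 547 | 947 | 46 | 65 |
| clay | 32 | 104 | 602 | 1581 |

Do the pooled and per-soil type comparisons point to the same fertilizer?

Silt: the organic mix 547/947 = 57.8%, Blend 3 46/65 = 70.8% → Blend 3
Clay: the organic mix 32/104 = 30.8%, Blend 3 602/1581 = 38.1% → Blend 3
Overall: the organic mix 579/1051 = 55.1%, Blend 3 648/1646 = 39.4% → the organic mix
Blend 3 wins each soil group but the organic mix wins overall — the comparison reverses. Blend 3's plots skew toward clay, which has a lower base rate.

No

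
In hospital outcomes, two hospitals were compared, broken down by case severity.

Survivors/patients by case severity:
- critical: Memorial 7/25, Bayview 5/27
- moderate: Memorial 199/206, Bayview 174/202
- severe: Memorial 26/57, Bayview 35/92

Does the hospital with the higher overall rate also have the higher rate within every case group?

Yes

Critical: Memorial 7/25 = 28.0%, Bayview 5/27 = 18.5% → Memorial
Moderate: Memorial 199/206 = 96.6%, Bayview 174/202 = 86.1% → Memorial
Severe: Memorial 26/57 = 45.6%, Bayview 35/92 = 38.0% → Memorial
Overall: Memorial 232/288 = 80.6%, Bayview 214/321 = 66.7% → Memorial
Memorial wins overall and in every case group — no reversal.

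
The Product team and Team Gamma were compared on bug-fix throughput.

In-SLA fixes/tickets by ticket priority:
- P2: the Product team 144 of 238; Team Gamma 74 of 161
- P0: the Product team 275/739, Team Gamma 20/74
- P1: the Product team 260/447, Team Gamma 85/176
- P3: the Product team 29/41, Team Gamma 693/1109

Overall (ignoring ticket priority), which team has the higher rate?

Team Gamma

P2: the Product team 144/238 = 60.5%, Team Gamma 74/161 = 46.0% → the Product team
P0: the Product team 275/739 = 37.2%, Team Gamma 20/74 = 27.0% → the Product team
P1: the Product team 260/447 = 58.2%, Team Gamma 85/176 = 48.3% → the Product team
P3: the Product team 29/41 = 70.7%, Team Gamma 693/1109 = 62.5% → the Product team
Overall: the Product team 708/1465 = 48.3%, Team Gamma 872/1520 = 57.4% → Team Gamma
(The Product team wins every ticket group but Team Gamma wins overall — the Product team's tickets skew toward the low-rate P0 group.)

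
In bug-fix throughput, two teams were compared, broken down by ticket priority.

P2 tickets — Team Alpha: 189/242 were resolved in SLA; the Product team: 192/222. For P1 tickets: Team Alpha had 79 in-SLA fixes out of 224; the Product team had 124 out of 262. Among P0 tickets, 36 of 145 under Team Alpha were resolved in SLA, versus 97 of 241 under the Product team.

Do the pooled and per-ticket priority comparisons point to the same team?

P2: Team Alpha 189/242 = 78.1%, the Product team 192/222 = 86.5% → the Product team
P1: Team Alpha 79/224 = 35.3%, the Product team 124/262 = 47.3% → the Product team
P0: Team Alpha 36/145 = 24.8%, the Product team 97/241 = 40.2% → the Product team
Overall: Team Alpha 304/611 = 49.8%, the Product team 413/725 = 57.0% → the Product team
The Product team wins overall and in every ticket group — no reversal.

Yes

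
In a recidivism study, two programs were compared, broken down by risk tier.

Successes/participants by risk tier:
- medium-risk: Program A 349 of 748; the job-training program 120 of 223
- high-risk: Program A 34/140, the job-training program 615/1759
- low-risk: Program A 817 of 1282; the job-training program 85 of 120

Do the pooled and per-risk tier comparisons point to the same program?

Medium-risk: Program A 349/748 = 46.7%, the job-training program 120/223 = 53.8% → the job-training program
High-risk: Program A 34/140 = 24.3%, the job-training program 615/1759 = 35.0% → the job-training program
Low-risk: Program A 817/1282 = 63.7%, the job-training program 85/120 = 70.8% → the job-training program
Overall: Program A 1200/2170 = 55.3%, the job-training program 820/2102 = 39.0% → Program A
The job-training program wins each risk group but Program A wins overall — the comparison reverses. The job-training program's participants skew toward high-risk, which has a lower base rate.

No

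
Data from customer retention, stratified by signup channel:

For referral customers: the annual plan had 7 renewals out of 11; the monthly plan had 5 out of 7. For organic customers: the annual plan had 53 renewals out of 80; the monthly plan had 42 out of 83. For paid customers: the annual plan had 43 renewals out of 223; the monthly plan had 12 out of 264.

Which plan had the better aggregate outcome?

Referral: the annual plan 7/11 = 63.6%, the monthly plan 5/7 = 71.4% → the monthly plan
Organic: the annual plan 53/80 = 66.2%, the monthly plan 42/83 = 50.6% → the annual plan
Paid: the annual plan 43/223 = 19.3%, the monthly plan 12/264 = 4.5% → the annual plan
Overall: the annual plan 103/314 = 32.8%, the monthly plan 59/354 = 16.7% → the annual plan
(Neither sweeps every signup group, but the annual plan has the higher pooled rate.)

the annual plan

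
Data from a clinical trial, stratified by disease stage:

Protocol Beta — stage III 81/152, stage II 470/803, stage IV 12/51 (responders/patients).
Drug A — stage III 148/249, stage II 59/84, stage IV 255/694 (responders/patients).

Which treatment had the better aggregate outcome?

Protocol Beta

Stage III: Protocol Beta 81/152 = 53.3%, Drug A 148/249 = 59.4% → Drug A
Stage II: Protocol Beta 470/803 = 58.5%, Drug A 59/84 = 70.2% → Drug A
Stage IV: Protocol Beta 12/51 = 23.5%, Drug A 255/694 = 36.7% → Drug A
Overall: Protocol Beta 563/1006 = 56.0%, Drug A 462/1027 = 45.0% → Protocol Beta
(Drug A wins every disease group but Protocol Beta wins overall — Drug A's patients skew toward the low-rate stage IV group.)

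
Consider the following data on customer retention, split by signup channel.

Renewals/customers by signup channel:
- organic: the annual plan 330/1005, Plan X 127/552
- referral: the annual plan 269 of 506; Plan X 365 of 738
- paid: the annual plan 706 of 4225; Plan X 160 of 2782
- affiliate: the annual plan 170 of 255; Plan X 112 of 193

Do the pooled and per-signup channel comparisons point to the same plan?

Organic: the annual plan 330/1005 = 32.8%, Plan X 127/552 = 23.0% → the annual plan
Referral: the annual plan 269/506 = 53.2%, Plan X 365/738 = 49.5% → the annual plan
Paid: the annual plan 706/4225 = 16.7%, Plan X 160/2782 = 5.8% → the annual plan
Affiliate: the annual plan 170/255 = 66.7%, Plan X 112/193 = 58.0% → the annual plan
Overall: the annual plan 1475/5991 = 24.6%, Plan X 764/4265 = 17.9% → the annual plan
The annual plan wins overall and in every signup group — no reversal.

Yes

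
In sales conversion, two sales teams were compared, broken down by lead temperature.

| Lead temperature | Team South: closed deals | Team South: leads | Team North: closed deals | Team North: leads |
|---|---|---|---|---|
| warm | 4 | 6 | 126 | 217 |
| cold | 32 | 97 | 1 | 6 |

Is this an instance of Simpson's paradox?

Yes

Warm: Team South 4/6 = 66.7%, Team North 126/217 = 58.1% → Team South
Cold: Team South 32/97 = 33.0%, Team North 1/6 = 16.7% → Team South
Overall: Team South 36/103 = 35.0%, Team North 127/223 = 57.0% → Team North
Team South wins each lead group but Team North wins overall — the comparison reverses. Team South's leads skew toward cold, which has a lower base rate.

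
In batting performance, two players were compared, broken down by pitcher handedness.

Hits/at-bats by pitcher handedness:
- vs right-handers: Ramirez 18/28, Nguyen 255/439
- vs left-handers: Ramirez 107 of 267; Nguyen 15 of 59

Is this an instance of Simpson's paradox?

Yes

Vs right-handers: Ramirez 18/28 = 64.3%, Nguyen 255/439 = 58.1% → Ramirez
Vs left-handers: Ramirez 107/267 = 40.1%, Nguyen 15/59 = 25.4% → Ramirez
Overall: Ramirez 125/295 = 42.4%, Nguyen 270/498 = 54.2% → Nguyen
Ramirez wins each pitcher group but Nguyen wins overall — the comparison reverses. Ramirez's at-bats skew toward vs left-handers, which has a lower base rate.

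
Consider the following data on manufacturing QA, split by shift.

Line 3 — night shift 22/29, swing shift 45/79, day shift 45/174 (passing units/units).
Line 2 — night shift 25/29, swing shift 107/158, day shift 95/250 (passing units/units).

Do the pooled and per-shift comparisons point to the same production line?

Night shift: Line 3 22/29 = 75.9%, Line 2 25/29 = 86.2% → Line 2
Swing shift: Line 3 45/79 = 57.0%, Line 2 107/158 = 67.7% → Line 2
Day shift: Line 3 45/174 = 25.9%, Line 2 95/250 = 38.0% → Line 2
Overall: Line 3 112/282 = 39.7%, Line 2 227/437 = 51.9% → Line 2
Line 2 wins overall and in every shift group — no reversal.

Yes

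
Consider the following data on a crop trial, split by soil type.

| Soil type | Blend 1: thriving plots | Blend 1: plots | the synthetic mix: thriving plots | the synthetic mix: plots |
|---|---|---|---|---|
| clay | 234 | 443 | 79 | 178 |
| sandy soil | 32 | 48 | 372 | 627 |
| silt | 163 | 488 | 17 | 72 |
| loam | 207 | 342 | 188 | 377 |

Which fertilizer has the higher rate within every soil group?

Blend 1

Clay: Blend 1 234/443 = 52.8%, the synthetic mix 79/178 = 44.4% → Blend 1
Sandy soil: Blend 1 32/48 = 66.7%, the synthetic mix 372/627 = 59.3% → Blend 1
Silt: Blend 1 163/488 = 33.4%, the synthetic mix 17/72 = 23.6% → Blend 1
Loam: Blend 1 207/342 = 60.5%, the synthetic mix 188/377 = 49.9% → Blend 1
Blend 1 has the higher rate in all 4 groups.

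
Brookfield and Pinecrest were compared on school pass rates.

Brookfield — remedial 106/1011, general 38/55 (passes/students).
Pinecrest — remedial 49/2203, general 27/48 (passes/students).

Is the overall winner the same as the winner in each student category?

Yes

Remedial: Brookfield 106/1011 = 10.5%, Pinecrest 49/2203 = 2.2% → Brookfield
General: Brookfield 38/55 = 69.1%, Pinecrest 27/48 = 56.2% → Brookfield
Overall: Brookfield 144/1066 = 13.5%, Pinecrest 76/2251 = 3.4% → Brookfield
Brookfield wins overall and in every student group — no reversal.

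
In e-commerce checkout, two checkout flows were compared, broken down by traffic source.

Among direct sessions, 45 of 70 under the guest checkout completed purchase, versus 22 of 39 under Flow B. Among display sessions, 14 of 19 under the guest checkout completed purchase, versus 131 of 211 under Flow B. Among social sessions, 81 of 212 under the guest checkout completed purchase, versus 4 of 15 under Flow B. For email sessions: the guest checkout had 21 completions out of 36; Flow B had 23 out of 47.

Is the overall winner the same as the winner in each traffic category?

No

Direct: the guest checkout 45/70 = 64.3%, Flow B 22/39 = 56.4% → the guest checkout
Display: the guest checkout 14/19 = 73.7%, Flow B 131/211 = 62.1% → the guest checkout
Social: the guest checkout 81/212 = 38.2%, Flow B 4/15 = 26.7% → the guest checkout
Email: the guest checkout 21/36 = 58.3%, Flow B 23/47 = 48.9% → the guest checkout
Overall: the guest checkout 161/337 = 47.8%, Flow B 180/312 = 57.7% → Flow B
The guest checkout wins each traffic group but Flow B wins overall — the comparison reverses. The guest checkout's sessions skew toward social, which has a lower base rate.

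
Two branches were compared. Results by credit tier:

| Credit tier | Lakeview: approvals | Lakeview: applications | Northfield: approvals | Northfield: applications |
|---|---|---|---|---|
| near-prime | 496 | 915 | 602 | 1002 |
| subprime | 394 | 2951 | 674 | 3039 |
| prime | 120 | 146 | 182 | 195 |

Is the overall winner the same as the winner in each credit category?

Near-prime: Lakeview 496/915 = 54.2%, Northfield 602/1002 = 60.1% → Northfield
Subprime: Lakeview 394/2951 = 13.4%, Northfield 674/3039 = 22.2% → Northfield
Prime: Lakeview 120/146 = 82.2%, Northfield 182/195 = 93.3% → Northfield
Overall: Lakeview 1010/4012 = 25.2%, Northfield 1458/4236 = 34.4% → Northfield
Northfield wins overall and in every credit group — no reversal.

Yes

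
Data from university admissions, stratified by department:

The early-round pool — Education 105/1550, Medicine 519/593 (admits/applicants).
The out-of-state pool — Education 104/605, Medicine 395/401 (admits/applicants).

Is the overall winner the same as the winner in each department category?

Education: the early-round pool 105/1550 = 6.8%, the out-of-state pool 104/605 = 17.2% → the out-of-state pool
Medicine: the early-round pool 519/593 = 87.5%, the out-of-state pool 395/401 = 98.5% → the out-of-state pool
Overall: the early-round pool 624/2143 = 29.1%, the out-of-state pool 499/1006 = 49.6% → the out-of-state pool
The out-of-state pool wins overall and in every department group — no reversal.

Yes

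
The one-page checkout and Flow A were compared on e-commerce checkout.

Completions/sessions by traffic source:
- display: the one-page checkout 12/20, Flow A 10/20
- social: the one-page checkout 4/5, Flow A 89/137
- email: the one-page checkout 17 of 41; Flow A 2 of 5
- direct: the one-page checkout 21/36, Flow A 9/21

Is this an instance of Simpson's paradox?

Display: the one-page checkout 12/20 = 60.0%, Flow A 10/20 = 50.0% → the one-page checkout
Social: the one-page checkout 4/5 = 80.0%, Flow A 89/137 = 65.0% → the one-page checkout
Email: the one-page checkout 17/41 = 41.5%, Flow A 2/5 = 40.0% → the one-page checkout
Direct: the one-page checkout 21/36 = 58.3%, Flow A 9/21 = 42.9% → the one-page checkout
Overall: the one-page checkout 54/102 = 52.9%, Flow A 110/183 = 60.1% → Flow A
The one-page checkout wins each traffic group but Flow A wins overall — the comparison reverses. The one-page checkout's sessions skew toward email, which has a lower base rate.

Yes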